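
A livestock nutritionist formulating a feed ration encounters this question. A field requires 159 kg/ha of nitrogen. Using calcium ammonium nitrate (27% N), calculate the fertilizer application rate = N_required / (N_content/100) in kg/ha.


Rate = N_required / (N_content / 100)
     = 159 / (27 / 100)
     = 159 / 0.27
     = 588.89 kg/ha


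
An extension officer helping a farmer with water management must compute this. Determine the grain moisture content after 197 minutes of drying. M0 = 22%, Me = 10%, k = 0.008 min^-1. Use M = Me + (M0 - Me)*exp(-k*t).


M = Me + (M0 - Me) * e^(-k*t)
  = 10 + (22 - 10) * e^(-0.008*197)
  = 10 + 12 * e^(-1.576)
  = 10 + 12 * 0.20680
  = 10 + 2.4816
  = 12.48%


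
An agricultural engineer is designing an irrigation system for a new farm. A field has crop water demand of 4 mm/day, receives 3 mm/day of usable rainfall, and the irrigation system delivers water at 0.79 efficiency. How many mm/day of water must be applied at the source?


IWR = (ETc - Pe) / Ea
    = (4 - 3) / 0.79
    = 1 / 0.79
    = 1.27 mm/day


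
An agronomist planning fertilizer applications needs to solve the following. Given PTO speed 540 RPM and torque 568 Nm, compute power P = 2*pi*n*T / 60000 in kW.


P = 2*pi*n*T / 60000
  = 2*pi * 540 * 568 / 60000
  = 1927178.60 / 60000
  = 32.12 kW


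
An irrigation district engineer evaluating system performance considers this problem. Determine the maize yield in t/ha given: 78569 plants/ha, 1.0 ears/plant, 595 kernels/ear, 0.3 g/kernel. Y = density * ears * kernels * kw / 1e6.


Y = density * ears * kernels * kw
  = 78569 * 1.0 * 595 * 0.3 g/ha
  = 14024566.50 g/ha
  = 14024.57 kg/ha = 14.02 t/ha


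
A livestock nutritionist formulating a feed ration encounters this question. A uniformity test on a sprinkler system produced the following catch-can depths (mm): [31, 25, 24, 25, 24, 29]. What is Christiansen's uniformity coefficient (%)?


xbar = 158 / 6 = 26.333
sum|xi - xbar| = 14.667
CU = 100 * (1 - 14.667 / (6 * 26.333))
   = 100 * (1 - 0.0928)
   = 90.72%


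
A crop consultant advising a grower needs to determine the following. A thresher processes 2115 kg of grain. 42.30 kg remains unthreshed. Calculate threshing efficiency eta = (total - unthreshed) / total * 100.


eta = (total - unthreshed) / total * 100
    = (2115 - 42.30) / 2115 * 100
    = 2072.70 / 2115 * 100
    = 98%


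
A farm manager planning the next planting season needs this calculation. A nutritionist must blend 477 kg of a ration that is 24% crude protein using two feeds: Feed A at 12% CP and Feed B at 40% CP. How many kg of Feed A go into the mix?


parts_A = CP_b - target = 40 - 24 = 16
parts_B = target - CP_a = 24 - 12 = 12
total_parts = 16 + 12 = 28
Feed A = 477 * 16 / 28 = 272.57 kg
Feed B = 477 * 12 / 28 = 204.43 kg

272.57 kg


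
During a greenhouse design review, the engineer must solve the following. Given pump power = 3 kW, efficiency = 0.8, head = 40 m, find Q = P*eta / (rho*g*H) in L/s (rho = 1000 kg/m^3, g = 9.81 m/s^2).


Q = (P * 1000 * eta) / (rho * g * H)
  = (3 * 1000 * 0.8) / (1000 * 9.81 * 40)
  = 2400 / 392400
  = 0.00612 m^3/s = 6.12 L/s


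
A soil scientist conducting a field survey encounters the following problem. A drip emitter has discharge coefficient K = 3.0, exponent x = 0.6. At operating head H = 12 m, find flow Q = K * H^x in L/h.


Q = K * H^x
  = 3.0 * 12^0.6
  = 3.0 * 4.4413
  = 13.32 L/h


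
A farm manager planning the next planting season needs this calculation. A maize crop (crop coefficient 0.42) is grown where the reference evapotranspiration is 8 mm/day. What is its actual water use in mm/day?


ETc = Kc * ET0
    = 0.42 * 8
    = 3.36 mm/day


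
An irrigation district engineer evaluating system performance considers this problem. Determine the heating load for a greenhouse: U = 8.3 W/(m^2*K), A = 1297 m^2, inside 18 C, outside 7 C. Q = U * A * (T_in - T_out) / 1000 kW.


dT = 18 - (7) = 11 K
Q = U * A * dT
  = 8.3 * 1297 * 11
  = 118416.10 W = 118.42 kW


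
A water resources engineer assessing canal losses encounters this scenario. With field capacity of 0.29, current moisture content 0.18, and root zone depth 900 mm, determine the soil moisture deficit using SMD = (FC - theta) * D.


SMD = (FC - theta) * D
    = (0.29 - 0.18) * 900
    = 0.110 * 900
    = 99 mm


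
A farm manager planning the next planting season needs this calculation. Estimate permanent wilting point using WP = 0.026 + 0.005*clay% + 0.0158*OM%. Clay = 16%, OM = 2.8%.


WP = 0.026 + 0.005*16 + 0.0158*2.8
   = 0.026 + 0.0800 + 0.0442
   = 0.1502


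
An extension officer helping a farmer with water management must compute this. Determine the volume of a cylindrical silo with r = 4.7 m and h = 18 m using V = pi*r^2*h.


V = pi * r^2 * h
  = pi * 4.7^2 * 18
  = pi * 22.09 * 18
  = 1249.16 m^3


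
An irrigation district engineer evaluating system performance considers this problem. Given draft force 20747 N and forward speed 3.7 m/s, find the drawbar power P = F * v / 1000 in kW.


P = F * v / 1000
  = 20747 * 3.7 / 1000
  = 76763.90 / 1000
  = 76.76 kW


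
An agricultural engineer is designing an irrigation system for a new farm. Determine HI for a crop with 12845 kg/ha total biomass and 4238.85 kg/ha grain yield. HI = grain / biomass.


HI = grain_yield / biomass
   = 4238.85 / 12845
   = 0.33


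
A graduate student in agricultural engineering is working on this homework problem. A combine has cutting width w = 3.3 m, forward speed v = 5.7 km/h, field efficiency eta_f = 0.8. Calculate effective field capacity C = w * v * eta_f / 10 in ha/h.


C = w * v * eta_f / 10
  = 3.3 * 5.7 * 0.8 / 10
  = 15.05 / 10
  = 1.50 ha/h


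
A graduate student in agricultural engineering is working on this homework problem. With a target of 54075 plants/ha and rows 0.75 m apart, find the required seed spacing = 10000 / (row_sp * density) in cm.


spacing = 10000 / (row_sp * density)
        = 10000 / (0.75 * 54075)
        = 10000 / 40556.25
        = 0.24657 m = 24.66 cm


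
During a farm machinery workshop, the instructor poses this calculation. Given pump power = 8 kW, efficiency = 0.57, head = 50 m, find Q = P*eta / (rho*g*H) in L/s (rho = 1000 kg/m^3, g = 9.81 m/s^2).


Q = (P * 1000 * eta) / (rho * g * H)
  = (8 * 1000 * 0.57) / (1000 * 9.81 * 50)
  = 4560 / 490500
  = 0.00930 m^3/s = 9.30 L/s


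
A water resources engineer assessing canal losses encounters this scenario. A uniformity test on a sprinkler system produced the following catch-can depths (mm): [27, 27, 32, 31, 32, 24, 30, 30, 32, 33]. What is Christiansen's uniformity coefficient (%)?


xbar = 298 / 10 = 29.800
sum|xi - xbar| = 22.800
CU = 100 * (1 - 22.800 / (10 * 29.800))
   = 100 * (1 - 0.0765)
   = 92.35%


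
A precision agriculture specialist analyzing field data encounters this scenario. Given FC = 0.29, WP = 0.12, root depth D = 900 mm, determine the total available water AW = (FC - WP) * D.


AW = (FC - WP) * D
   = (0.29 - 0.12) * 900
   = 0.17 * 900
   = 153 mm


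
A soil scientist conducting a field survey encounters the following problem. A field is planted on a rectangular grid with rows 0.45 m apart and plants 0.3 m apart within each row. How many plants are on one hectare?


D = 10000 / (row_sp * plant_sp)
  = 10000 / (0.45 * 0.3)
  = 10000 / 0.1350
  = 74074.07 plants/ha


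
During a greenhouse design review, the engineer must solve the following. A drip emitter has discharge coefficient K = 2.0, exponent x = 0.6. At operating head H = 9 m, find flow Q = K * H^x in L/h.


Q = K * H^x
  = 2.0 * 9^0.6
  = 2.0 * 3.7372
  = 7.47 L/h


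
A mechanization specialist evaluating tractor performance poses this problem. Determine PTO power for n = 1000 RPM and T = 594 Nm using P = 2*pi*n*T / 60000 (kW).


P = 2*pi*n*T / 60000
  = 2*pi * 1000 * 594 / 60000
  = 3732212.07 / 60000
  = 62.20 kW


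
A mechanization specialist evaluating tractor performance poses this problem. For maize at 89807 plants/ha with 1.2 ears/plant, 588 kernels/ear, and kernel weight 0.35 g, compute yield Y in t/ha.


Y = density * ears * kernels * kw
  = 89807 * 1.2 * 588 * 0.35 g/ha
  = 22178736.72 g/ha
  = 22178.74 kg/ha = 22.18 t/ha


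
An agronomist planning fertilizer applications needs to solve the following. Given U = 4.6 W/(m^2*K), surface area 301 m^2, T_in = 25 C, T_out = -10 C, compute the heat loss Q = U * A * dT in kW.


dT = 25 - (-10) = 35 K
Q = U * A * dT
  = 4.6 * 301 * 35
  = 48461 W = 48.46 kW


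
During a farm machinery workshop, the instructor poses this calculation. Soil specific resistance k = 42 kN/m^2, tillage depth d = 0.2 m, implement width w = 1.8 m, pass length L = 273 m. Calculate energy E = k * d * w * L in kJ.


E = k * d * w * L
  = 42 * 0.2 * 1.8 * 273
  = 4127.76 kJ


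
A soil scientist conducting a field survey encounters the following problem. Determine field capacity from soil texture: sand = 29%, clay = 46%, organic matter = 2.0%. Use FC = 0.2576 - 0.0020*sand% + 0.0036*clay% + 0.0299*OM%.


FC = 0.2576 - 0.0020*29 + 0.0036*46 + 0.0299*2.0
   = 0.2576 - 0.0580 + 0.1656 + 0.0598
   = 0.4250


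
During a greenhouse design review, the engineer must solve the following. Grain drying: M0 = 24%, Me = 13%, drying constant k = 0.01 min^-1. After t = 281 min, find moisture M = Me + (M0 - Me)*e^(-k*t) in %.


M = Me + (M0 - Me) * e^(-k*t)
  = 13 + (24 - 13) * e^(-0.01*281)
  = 13 + 11 * e^(-2.810)
  = 13 + 11 * 0.06020
  = 13 + 0.6623
  = 13.66%


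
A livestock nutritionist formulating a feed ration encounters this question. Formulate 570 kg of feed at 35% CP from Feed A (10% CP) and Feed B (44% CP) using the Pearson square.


parts_A = CP_b - target = 44 - 35 = 9
parts_B = target - CP_a = 35 - 10 = 25
total_parts = 9 + 25 = 34
Feed A = 570 * 9 / 34 = 150.88 kg
Feed B = 570 * 25 / 34 = 419.12 kg

150.88 kg


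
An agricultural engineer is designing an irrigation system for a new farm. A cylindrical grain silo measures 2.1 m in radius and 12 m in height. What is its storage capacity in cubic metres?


V = pi * r^2 * h
  = pi * 2.1^2 * 12
  = pi * 4.41 * 12
  = 166.25 m^3


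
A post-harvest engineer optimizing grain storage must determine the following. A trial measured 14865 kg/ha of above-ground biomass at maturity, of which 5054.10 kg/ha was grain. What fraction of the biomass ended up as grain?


HI = grain_yield / biomass
   = 5054.10 / 14865
   = 0.34


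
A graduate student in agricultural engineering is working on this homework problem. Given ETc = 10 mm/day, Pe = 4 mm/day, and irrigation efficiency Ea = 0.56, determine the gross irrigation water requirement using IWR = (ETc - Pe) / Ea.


IWR = (ETc - Pe) / Ea
    = (10 - 4) / 0.56
    = 6 / 0.56
    = 10.71 mm/day


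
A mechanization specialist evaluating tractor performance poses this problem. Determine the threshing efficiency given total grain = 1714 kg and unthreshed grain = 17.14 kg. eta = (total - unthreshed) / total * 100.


eta = (total - unthreshed) / total * 100
    = (1714 - 17.14) / 1714 * 100
    = 1696.86 / 1714 * 100
    = 99%


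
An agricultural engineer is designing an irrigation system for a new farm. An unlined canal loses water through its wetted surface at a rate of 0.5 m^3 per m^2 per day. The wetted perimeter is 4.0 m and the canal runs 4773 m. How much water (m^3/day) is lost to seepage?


S = C * P * L
  = 0.5 * 4.0 * 4773
  = 9546 m^3/day


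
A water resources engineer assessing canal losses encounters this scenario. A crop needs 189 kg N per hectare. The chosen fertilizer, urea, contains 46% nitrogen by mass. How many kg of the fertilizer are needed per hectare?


Rate = N_required / (N_content / 100)
     = 189 / (46 / 100)
     = 189 / 0.46
     = 410.87 kg/ha


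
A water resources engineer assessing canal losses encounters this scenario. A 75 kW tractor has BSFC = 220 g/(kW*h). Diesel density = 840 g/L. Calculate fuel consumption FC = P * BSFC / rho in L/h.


FC = P * BSFC / rho_fuel
   = 75 * 220 / 840
   = 16500 / 840
   = 19.64 L/h


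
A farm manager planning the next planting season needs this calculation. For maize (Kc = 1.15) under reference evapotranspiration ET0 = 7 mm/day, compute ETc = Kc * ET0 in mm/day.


ETc = Kc * ET0
    = 1.15 * 7
    = 8.05 mm/day


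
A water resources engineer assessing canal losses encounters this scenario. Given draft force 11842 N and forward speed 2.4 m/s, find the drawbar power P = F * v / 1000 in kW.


P = F * v / 1000
  = 11842 * 2.4 / 1000
  = 28420.80 / 1000
  = 28.42 kW


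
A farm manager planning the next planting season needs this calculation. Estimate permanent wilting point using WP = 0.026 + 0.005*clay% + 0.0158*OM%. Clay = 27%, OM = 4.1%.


WP = 0.026 + 0.005*27 + 0.0158*4.1
   = 0.026 + 0.1350 + 0.0648
   = 0.2258


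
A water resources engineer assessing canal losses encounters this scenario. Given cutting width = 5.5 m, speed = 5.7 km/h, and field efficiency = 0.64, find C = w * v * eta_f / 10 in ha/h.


C = w * v * eta_f / 10
  = 5.5 * 5.7 * 0.64 / 10
  = 20.06 / 10
  = 2.01 ha/h


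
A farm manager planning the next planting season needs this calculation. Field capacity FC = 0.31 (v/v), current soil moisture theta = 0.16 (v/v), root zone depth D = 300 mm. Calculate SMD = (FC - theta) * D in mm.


SMD = (FC - theta) * D
    = (0.31 - 0.16) * 300
    = 0.150 * 300
    = 45 mm


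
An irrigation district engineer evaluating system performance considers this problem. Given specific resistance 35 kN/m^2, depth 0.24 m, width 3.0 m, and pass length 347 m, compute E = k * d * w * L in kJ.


E = k * d * w * L
  = 35 * 0.24 * 3.0 * 347
  = 8744.40 kJ


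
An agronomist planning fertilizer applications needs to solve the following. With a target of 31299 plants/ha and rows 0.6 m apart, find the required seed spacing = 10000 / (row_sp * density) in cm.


spacing = 10000 / (row_sp * density)
        = 10000 / (0.6 * 31299)
        = 10000 / 18779.40
        = 0.53250 m = 53.25 cm


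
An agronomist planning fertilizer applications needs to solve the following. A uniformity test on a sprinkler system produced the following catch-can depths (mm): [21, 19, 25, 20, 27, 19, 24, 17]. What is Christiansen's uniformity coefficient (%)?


xbar = 172 / 8 = 21.500
sum|xi - xbar| = 23
CU = 100 * (1 - 23 / (8 * 21.500))
   = 100 * (1 - 0.1337)
   = 86.63%


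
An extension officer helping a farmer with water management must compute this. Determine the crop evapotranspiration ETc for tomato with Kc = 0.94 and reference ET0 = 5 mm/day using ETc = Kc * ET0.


ETc = Kc * ET0
    = 0.94 * 5
    = 4.70 mm/day


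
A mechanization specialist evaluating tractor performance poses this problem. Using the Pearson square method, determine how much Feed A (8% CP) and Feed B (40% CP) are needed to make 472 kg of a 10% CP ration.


parts_A = CP_b - target = 40 - 10 = 30
parts_B = target - CP_a = 10 - 8 = 2
total_parts = 30 + 2 = 32
Feed A = 472 * 30 / 32 = 442.50 kg
Feed B = 472 * 2 / 32 = 29.50 kg

442.50 kg


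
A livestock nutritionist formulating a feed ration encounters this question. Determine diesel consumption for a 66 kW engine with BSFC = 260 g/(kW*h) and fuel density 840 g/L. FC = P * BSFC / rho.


FC = P * BSFC / rho_fuel
   = 66 * 260 / 840
   = 17160 / 840
   = 20.43 L/h


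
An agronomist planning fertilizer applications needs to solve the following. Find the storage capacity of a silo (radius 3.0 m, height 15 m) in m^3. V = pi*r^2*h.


V = pi * r^2 * h
  = pi * 3.0^2 * 15
  = pi * 9 * 15
  = 424.12 m^3


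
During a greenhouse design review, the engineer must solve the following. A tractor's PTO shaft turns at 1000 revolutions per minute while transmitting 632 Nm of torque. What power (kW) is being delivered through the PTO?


P = 2*pi*n*T / 60000
  = 2*pi * 1000 * 632 / 60000
  = 3970973.11 / 60000
  = 66.18 kW


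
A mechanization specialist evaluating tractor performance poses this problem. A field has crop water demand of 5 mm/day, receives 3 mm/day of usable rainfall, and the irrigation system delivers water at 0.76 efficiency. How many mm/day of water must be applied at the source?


IWR = (ETc - Pe) / Ea
    = (5 - 3) / 0.76
    = 2 / 0.76
    = 2.63 mm/day


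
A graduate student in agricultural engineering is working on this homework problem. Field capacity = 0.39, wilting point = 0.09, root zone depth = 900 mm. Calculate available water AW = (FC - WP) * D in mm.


AW = (FC - WP) * D
   = (0.39 - 0.09) * 900
   = 0.30 * 900
   = 270 mm


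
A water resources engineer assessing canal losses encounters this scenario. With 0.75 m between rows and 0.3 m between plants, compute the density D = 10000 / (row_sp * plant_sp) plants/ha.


D = 10000 / (row_sp * plant_sp)
  = 10000 / (0.75 * 0.3)
  = 10000 / 0.2250
  = 44444.44 plants/ha


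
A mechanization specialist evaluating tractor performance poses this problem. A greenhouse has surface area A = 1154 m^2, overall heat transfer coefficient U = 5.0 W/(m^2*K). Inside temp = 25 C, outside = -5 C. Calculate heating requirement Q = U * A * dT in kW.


dT = 25 - (-5) = 30 K
Q = U * A * dT
  = 5.0 * 1154 * 30
  = 173100 W = 173.10 kW


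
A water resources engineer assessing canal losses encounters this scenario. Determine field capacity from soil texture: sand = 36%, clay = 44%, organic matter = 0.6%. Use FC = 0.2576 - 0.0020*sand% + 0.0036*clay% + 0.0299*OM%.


FC = 0.2576 - 0.0020*36 + 0.0036*44 + 0.0299*0.6
   = 0.2576 - 0.0720 + 0.1584 + 0.0179
   = 0.3619


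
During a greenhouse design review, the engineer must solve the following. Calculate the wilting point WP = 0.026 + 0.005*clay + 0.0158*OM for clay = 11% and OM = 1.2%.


WP = 0.026 + 0.005*11 + 0.0158*1.2
   = 0.026 + 0.0550 + 0.0190
   = 0.1000


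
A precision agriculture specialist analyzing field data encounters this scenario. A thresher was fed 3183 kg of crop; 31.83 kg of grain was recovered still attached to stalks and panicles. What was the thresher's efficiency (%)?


eta = (total - unthreshed) / total * 100
    = (3183 - 31.83) / 3183 * 100
    = 3151.17 / 3183 * 100
    = 99%


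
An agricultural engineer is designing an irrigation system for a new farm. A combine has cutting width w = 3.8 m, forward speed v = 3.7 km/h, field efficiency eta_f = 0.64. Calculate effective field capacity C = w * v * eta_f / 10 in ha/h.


C = w * v * eta_f / 10
  = 3.8 * 3.7 * 0.64 / 10
  = 9.00 / 10
  = 0.90 ha/h


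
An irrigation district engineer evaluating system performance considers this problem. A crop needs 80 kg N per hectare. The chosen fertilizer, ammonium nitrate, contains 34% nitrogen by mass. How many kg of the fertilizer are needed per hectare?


Rate = N_required / (N_content / 100)
     = 80 / (34 / 100)
     = 80 / 0.34
     = 235.29 kg/ha


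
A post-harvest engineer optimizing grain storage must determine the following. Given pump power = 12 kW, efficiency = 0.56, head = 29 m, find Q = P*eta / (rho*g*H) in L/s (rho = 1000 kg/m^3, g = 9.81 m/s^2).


Q = (P * 1000 * eta) / (rho * g * H)
  = (12 * 1000 * 0.56) / (1000 * 9.81 * 29)
  = 6720 / 284490
  = 0.02362 m^3/s = 23.62 L/s


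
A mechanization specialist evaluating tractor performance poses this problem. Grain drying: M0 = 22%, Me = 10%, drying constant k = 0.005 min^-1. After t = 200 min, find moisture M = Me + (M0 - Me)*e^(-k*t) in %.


M = Me + (M0 - Me) * e^(-k*t)
  = 10 + (22 - 10) * e^(-0.005*200)
  = 10 + 12 * e^(-1)
  = 10 + 12 * 0.36788
  = 10 + 4.4146
  = 14.41%


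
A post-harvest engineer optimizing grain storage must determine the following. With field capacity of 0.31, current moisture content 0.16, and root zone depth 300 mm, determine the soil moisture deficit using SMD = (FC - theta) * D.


SMD = (FC - theta) * D
    = (0.31 - 0.16) * 300
    = 0.150 * 300
    = 45 mm


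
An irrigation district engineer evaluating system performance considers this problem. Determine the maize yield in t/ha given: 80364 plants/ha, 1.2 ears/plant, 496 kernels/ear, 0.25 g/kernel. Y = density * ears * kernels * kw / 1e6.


Y = density * ears * kernels * kw
  = 80364 * 1.2 * 496 * 0.25 g/ha
  = 11958163.20 g/ha
  = 11958.16 kg/ha = 11.96 t/ha


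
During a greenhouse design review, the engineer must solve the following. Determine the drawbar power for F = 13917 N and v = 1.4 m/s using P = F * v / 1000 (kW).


P = F * v / 1000
  = 13917 * 1.4 / 1000
  = 19483.80 / 1000
  = 19.48 kW


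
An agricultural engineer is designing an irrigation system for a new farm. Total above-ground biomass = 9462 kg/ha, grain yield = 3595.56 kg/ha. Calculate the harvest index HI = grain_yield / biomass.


HI = grain_yield / biomass
   = 3595.56 / 9462
   = 0.38


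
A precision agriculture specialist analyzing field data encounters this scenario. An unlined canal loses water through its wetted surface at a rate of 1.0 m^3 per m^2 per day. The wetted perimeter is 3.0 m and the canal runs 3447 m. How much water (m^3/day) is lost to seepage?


S = C * P * L
  = 1.0 * 3.0 * 3447
  = 10341 m^3/day


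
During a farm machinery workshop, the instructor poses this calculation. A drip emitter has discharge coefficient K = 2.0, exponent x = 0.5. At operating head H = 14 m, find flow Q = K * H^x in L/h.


Q = K * H^x
  = 2.0 * 14^0.5
  = 2.0 * 3.7417
  = 7.48 L/h


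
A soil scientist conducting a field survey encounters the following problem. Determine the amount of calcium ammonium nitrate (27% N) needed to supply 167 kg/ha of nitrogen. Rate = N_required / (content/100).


Rate = N_required / (N_content / 100)
     = 167 / (27 / 100)
     = 167 / 0.27
     = 618.52 kg/ha


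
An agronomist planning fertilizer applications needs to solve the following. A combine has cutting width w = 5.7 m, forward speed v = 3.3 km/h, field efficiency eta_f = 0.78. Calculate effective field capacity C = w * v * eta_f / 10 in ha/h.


C = w * v * eta_f / 10
  = 5.7 * 3.3 * 0.78 / 10
  = 14.67 / 10
  = 1.47 ha/h


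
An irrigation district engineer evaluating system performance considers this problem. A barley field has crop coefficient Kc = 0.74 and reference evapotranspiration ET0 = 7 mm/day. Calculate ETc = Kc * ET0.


ETc = Kc * ET0
    = 0.74 * 7
    = 5.18 mm/day


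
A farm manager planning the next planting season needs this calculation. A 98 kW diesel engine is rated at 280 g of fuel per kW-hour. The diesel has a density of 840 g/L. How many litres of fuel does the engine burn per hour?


FC = P * BSFC / rho_fuel
   = 98 * 280 / 840
   = 27440 / 840
   = 32.67 L/h


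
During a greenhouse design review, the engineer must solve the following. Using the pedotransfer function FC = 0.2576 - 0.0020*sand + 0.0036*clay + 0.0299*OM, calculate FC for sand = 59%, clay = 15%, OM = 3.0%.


FC = 0.2576 - 0.0020*59 + 0.0036*15 + 0.0299*3.0
   = 0.2576 - 0.1180 + 0.0540 + 0.0897
   = 0.2833


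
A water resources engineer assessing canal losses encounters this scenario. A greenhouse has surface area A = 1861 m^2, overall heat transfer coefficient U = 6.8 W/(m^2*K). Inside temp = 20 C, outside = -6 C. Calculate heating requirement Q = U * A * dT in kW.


dT = 20 - (-6) = 26 K
Q = U * A * dT
  = 6.8 * 1861 * 26
  = 329024.80 W = 329.02 kW


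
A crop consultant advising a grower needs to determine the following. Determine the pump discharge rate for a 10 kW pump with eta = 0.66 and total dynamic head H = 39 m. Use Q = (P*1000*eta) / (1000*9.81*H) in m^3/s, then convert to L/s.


Q = (P * 1000 * eta) / (rho * g * H)
  = (10 * 1000 * 0.66) / (1000 * 9.81 * 39)
  = 6600 / 382590
  = 0.01725 m^3/s = 17.25 L/s


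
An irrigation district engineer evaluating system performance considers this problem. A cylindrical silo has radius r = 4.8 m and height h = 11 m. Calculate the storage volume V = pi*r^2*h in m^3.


V = pi * r^2 * h
  = pi * 4.8^2 * 11
  = pi * 23.04 * 11
  = 796.21 m^3


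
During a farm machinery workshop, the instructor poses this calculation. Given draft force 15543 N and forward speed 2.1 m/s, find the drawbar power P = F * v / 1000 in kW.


P = F * v / 1000
  = 15543 * 2.1 / 1000
  = 32640.30 / 1000
  = 32.64 kW


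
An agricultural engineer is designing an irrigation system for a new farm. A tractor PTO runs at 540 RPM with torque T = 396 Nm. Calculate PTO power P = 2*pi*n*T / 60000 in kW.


P = 2*pi*n*T / 60000
  = 2*pi * 540 * 396 / 60000
  = 1343596.35 / 60000
  = 22.39 kW


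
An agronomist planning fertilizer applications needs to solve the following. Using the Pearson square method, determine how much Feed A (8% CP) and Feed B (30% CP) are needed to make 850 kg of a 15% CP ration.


parts_A = CP_b - target = 30 - 15 = 15
parts_B = target - CP_a = 15 - 8 = 7
total_parts = 15 + 7 = 22
Feed A = 850 * 15 / 22 = 579.55 kg
Feed B = 850 * 7 / 22 = 270.45 kg

579.55 kg


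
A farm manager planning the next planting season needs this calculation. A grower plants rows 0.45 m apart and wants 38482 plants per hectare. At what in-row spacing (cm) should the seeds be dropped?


spacing = 10000 / (row_sp * density)
        = 10000 / (0.45 * 38482)
        = 10000 / 17316.90
        = 0.57747 m = 57.75 cm


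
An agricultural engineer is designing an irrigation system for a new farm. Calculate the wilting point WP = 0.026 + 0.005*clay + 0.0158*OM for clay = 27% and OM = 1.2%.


WP = 0.026 + 0.005*27 + 0.0158*1.2
   = 0.026 + 0.1350 + 0.0190
   = 0.1800


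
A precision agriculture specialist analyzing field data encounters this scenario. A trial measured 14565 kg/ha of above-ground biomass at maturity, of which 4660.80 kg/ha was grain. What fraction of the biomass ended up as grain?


HI = grain_yield / biomass
   = 4660.80 / 14565
   = 0.32


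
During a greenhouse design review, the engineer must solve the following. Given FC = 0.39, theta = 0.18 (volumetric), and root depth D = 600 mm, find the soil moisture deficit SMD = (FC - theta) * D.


SMD = (FC - theta) * D
    = (0.39 - 0.18) * 600
    = 0.210 * 600
    = 126 mm


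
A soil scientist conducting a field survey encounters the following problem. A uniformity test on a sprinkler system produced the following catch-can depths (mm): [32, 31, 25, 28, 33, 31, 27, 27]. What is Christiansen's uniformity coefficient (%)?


xbar = 234 / 8 = 29.250
sum|xi - xbar| = 20
CU = 100 * (1 - 20 / (8 * 29.250))
   = 100 * (1 - 0.0855)
   = 91.45%


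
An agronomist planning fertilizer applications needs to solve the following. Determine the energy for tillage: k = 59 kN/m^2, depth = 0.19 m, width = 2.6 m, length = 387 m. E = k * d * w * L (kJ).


E = k * d * w * L
  = 59 * 0.19 * 2.6 * 387
  = 11279.50 kJ


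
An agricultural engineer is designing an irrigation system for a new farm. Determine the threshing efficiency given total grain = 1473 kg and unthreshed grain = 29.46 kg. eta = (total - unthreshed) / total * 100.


eta = (total - unthreshed) / total * 100
    = (1473 - 29.46) / 1473 * 100
    = 1443.54 / 1473 * 100
    = 98%


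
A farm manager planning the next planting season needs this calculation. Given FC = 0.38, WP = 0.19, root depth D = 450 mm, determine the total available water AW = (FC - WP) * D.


AW = (FC - WP) * D
   = (0.38 - 0.19) * 450
   = 0.19 * 450
   = 85.50 mm


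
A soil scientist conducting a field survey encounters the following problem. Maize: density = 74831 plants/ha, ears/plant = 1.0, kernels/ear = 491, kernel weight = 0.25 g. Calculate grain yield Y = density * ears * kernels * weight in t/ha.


Y = density * ears * kernels * kw
  = 74831 * 1.0 * 491 * 0.25 g/ha
  = 9185505.25 g/ha
  = 9185.51 kg/ha = 9.19 t/ha


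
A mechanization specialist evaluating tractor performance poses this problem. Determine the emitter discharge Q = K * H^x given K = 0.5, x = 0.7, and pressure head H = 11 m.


Q = K * H^x
  = 0.5 * 11^0.7
  = 0.5 * 5.3577
  = 2.68 L/h


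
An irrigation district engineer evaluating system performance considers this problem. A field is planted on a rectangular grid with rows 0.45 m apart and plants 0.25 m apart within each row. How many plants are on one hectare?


D = 10000 / (row_sp * plant_sp)
  = 10000 / (0.45 * 0.25)
  = 10000 / 0.1125
  = 88888.89 plants/ha


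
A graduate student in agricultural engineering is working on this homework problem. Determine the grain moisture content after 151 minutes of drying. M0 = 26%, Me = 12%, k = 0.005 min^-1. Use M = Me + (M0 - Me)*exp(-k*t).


M = Me + (M0 - Me) * e^(-k*t)
  = 12 + (26 - 12) * e^(-0.005*151)
  = 12 + 14 * e^(-0.755)
  = 12 + 14 * 0.47001
  = 12 + 6.5801
  = 18.58%


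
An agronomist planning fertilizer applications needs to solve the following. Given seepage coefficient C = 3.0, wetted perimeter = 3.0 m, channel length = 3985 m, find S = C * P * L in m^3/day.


S = C * P * L
  = 3.0 * 3.0 * 3985
  = 35865 m^3/day


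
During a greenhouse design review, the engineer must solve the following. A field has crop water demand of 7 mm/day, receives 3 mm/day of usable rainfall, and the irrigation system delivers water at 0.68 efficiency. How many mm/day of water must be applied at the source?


IWR = (ETc - Pe) / Ea
    = (7 - 3) / 0.68
    = 4 / 0.68
    = 5.88 mm/day


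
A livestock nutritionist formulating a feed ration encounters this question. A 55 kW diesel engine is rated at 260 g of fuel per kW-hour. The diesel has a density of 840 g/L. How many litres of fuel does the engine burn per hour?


FC = P * BSFC / rho_fuel
   = 55 * 260 / 840
   = 14300 / 840
   = 17.02 L/h


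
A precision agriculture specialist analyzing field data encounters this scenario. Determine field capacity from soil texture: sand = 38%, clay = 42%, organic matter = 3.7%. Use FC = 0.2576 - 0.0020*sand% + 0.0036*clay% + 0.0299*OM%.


FC = 0.2576 - 0.0020*38 + 0.0036*42 + 0.0299*3.7
   = 0.2576 - 0.0760 + 0.1512 + 0.1106
   = 0.4434


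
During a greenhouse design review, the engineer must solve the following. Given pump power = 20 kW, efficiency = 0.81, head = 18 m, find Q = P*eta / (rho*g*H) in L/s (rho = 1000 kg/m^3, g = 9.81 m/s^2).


Q = (P * 1000 * eta) / (rho * g * H)
  = (20 * 1000 * 0.81) / (1000 * 9.81 * 18)
  = 16200 / 176580
  = 0.09174 m^3/s = 91.74 L/s


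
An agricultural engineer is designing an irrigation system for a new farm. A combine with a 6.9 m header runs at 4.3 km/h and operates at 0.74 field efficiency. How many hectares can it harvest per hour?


C = w * v * eta_f / 10
  = 6.9 * 4.3 * 0.74 / 10
  = 21.96 / 10
  = 2.20 ha/h


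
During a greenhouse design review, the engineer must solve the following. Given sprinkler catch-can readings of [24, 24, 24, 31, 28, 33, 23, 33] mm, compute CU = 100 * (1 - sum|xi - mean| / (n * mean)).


xbar = 220 / 8 = 27.500
sum|xi - xbar| = 30
CU = 100 * (1 - 30 / (8 * 27.500))
   = 100 * (1 - 0.1364)
   = 86.36%


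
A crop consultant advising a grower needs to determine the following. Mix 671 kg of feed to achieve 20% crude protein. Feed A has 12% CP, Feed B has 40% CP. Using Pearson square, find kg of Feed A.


parts_A = CP_b - target = 40 - 20 = 20
parts_B = target - CP_a = 20 - 12 = 8
total_parts = 20 + 8 = 28
Feed A = 671 * 20 / 28 = 479.29 kg
Feed B = 671 * 8 / 28 = 191.71 kg

479.29 kg


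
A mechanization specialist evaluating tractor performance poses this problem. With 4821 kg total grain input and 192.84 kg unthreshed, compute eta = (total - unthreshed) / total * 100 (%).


eta = (total - unthreshed) / total * 100
    = (4821 - 192.84) / 4821 * 100
    = 4628.16 / 4821 * 100
    = 96%


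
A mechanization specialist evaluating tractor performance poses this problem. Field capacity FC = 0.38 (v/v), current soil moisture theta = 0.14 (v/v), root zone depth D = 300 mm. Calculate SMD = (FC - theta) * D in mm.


SMD = (FC - theta) * D
    = (0.38 - 0.14) * 300
    = 0.240 * 300
    = 72 mm


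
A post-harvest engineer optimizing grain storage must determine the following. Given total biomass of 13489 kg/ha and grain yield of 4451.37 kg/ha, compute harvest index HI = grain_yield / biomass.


HI = grain_yield / biomass
   = 4451.37 / 13489
   = 0.33


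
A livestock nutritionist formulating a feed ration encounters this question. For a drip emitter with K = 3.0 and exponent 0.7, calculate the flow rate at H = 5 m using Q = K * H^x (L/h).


Q = K * H^x
  = 3.0 * 5^0.7
  = 3.0 * 3.0852
  = 9.26 L/h


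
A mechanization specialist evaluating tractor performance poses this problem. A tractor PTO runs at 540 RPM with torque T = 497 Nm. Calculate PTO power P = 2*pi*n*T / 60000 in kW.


P = 2*pi*n*T / 60000
  = 2*pi * 540 * 497 / 60000
  = 1686281.27 / 60000
  = 28.10 kW


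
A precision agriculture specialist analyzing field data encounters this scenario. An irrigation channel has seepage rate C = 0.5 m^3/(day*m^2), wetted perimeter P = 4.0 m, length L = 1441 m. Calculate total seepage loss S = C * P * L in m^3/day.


S = C * P * L
  = 0.5 * 4.0 * 1441
  = 2882 m^3/day


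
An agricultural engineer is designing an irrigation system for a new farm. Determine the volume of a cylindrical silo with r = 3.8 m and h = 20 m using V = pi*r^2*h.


V = pi * r^2 * h
  = pi * 3.8^2 * 20
  = pi * 14.44 * 20
  = 907.29 m^3


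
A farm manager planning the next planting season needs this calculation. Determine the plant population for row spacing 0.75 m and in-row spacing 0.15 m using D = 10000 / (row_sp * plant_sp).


D = 10000 / (row_sp * plant_sp)
  = 10000 / (0.75 * 0.15)
  = 10000 / 0.1125
  = 88888.89 plants/ha


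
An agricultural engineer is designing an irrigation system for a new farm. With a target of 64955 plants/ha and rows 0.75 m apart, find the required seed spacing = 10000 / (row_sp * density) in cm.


spacing = 10000 / (row_sp * density)
        = 10000 / (0.75 * 64955)
        = 10000 / 48716.25
        = 0.20527 m = 20.53 cm


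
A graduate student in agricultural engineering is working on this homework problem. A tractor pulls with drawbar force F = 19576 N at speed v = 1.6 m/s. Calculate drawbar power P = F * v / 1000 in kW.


P = F * v / 1000
  = 19576 * 1.6 / 1000
  = 31321.60 / 1000
  = 31.32 kW


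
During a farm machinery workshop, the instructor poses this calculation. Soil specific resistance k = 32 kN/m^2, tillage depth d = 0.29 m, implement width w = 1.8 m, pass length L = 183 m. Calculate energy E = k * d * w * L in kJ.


E = k * d * w * L
  = 32 * 0.29 * 1.8 * 183
  = 3056.83 kJ


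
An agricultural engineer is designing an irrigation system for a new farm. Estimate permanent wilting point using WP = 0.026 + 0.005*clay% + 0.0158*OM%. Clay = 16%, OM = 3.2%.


WP = 0.026 + 0.005*16 + 0.0158*3.2
   = 0.026 + 0.0800 + 0.0506
   = 0.1566


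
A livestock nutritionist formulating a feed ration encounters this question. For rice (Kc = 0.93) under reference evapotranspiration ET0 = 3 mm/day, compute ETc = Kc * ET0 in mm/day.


ETc = Kc * ET0
    = 0.93 * 3
    = 2.79 mm/day


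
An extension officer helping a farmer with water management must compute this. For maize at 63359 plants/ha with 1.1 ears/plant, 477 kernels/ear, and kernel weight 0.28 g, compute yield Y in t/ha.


Y = density * ears * kernels * kw
  = 63359 * 1.1 * 477 * 0.28 g/ha
  = 9308450.84 g/ha
  = 9308.45 kg/ha = 9.31 t/ha


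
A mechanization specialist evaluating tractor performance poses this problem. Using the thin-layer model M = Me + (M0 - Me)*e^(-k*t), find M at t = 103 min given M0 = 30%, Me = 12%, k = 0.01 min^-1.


M = Me + (M0 - Me) * e^(-k*t)
  = 12 + (30 - 12) * e^(-0.01*103)
  = 12 + 18 * e^(-1.030)
  = 12 + 18 * 0.35701
  = 12 + 6.4261
  = 18.43%


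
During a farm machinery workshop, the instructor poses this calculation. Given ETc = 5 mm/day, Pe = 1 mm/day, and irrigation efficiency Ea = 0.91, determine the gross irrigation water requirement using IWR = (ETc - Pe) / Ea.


IWR = (ETc - Pe) / Ea
    = (5 - 1) / 0.91
    = 4 / 0.91
    = 4.40 mm/day


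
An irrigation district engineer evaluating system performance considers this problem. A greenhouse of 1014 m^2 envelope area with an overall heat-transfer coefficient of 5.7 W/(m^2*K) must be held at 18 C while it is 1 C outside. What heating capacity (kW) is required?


dT = 18 - (1) = 17 K
Q = U * A * dT
  = 5.7 * 1014 * 17
  = 98256.60 W = 98.26 kW


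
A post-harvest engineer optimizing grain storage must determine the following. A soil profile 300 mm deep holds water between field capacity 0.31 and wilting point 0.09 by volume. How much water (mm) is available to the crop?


AW = (FC - WP) * D
   = (0.31 - 0.09) * 300
   = 0.22 * 300
   = 66 mm


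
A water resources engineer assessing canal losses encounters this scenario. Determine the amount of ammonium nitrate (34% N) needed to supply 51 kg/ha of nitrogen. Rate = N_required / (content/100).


Rate = N_required / (N_content / 100)
     = 51 / (34 / 100)
     = 51 / 0.34
     = 150 kg/ha


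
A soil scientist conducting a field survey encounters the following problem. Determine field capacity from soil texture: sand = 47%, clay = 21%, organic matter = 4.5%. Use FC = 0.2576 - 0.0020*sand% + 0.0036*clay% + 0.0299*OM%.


FC = 0.2576 - 0.0020*47 + 0.0036*21 + 0.0299*4.5
   = 0.2576 - 0.0940 + 0.0756 + 0.1346
   = 0.3738


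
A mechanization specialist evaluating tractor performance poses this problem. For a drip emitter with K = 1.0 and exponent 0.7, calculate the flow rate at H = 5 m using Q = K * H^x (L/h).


Q = K * H^x
  = 1.0 * 5^0.7
  = 1.0 * 3.0852
  = 3.09 L/h


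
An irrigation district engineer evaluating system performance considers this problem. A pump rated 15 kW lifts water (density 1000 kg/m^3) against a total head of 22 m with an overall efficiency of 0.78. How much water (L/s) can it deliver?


Q = (P * 1000 * eta) / (rho * g * H)
  = (15 * 1000 * 0.78) / (1000 * 9.81 * 22)
  = 11700 / 215820
  = 0.05421 m^3/s = 54.21 L/s


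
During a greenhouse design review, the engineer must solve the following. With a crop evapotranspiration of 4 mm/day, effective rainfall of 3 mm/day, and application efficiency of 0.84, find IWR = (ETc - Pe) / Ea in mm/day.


IWR = (ETc - Pe) / Ea
    = (4 - 3) / 0.84
    = 1 / 0.84
    = 1.19 mm/day


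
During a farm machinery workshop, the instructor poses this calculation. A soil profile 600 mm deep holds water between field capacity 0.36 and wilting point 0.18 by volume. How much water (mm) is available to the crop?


AW = (FC - WP) * D
   = (0.36 - 0.18) * 600
   = 0.18 * 600
   = 108 mm


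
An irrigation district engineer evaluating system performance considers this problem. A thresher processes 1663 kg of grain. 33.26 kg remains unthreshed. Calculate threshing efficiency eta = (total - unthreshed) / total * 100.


eta = (total - unthreshed) / total * 100
    = (1663 - 33.26) / 1663 * 100
    = 1629.74 / 1663 * 100
    = 98%


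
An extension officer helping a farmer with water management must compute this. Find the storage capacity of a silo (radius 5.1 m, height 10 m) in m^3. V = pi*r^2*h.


V = pi * r^2 * h
  = pi * 5.1^2 * 10
  = pi * 26.01 * 10
  = 817.13 m^3


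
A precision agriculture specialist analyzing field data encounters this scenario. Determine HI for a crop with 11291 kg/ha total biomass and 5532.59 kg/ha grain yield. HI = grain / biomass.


HI = grain_yield / biomass
   = 5532.59 / 11291
   = 0.49


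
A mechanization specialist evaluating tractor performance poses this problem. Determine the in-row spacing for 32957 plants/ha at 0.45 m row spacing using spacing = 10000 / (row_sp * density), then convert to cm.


spacing = 10000 / (row_sp * density)
        = 10000 / (0.45 * 32957)
        = 10000 / 14830.65
        = 0.67428 m = 67.43 cm


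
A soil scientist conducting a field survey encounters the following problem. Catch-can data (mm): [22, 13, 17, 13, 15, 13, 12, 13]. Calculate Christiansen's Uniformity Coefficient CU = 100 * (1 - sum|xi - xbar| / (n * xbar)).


xbar = 118 / 8 = 14.750
sum|xi - xbar| = 19.500
CU = 100 * (1 - 19.500 / (8 * 14.750))
   = 100 * (1 - 0.1653)
   = 83.47%
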